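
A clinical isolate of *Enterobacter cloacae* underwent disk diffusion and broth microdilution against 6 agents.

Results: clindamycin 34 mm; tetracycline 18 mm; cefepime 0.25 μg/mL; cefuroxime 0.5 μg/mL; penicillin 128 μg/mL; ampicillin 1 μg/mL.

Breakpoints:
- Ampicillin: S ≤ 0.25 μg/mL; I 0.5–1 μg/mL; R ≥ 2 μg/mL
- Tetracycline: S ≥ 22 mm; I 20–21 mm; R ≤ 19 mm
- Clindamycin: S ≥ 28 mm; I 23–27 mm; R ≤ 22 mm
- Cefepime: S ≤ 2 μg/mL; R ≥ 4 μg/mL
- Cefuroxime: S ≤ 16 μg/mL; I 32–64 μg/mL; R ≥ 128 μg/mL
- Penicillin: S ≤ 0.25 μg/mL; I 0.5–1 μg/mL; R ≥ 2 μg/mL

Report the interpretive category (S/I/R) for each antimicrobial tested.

S, R, S, S, R, I

Clindamycin: 34 mm is ≥ 28 mm — susceptible
Tetracycline 18 mm: ≤ 19 mm → R
Cefepime: 0.25 μg/mL is ≤ 2 μg/mL ⇒ S
Cefuroxime: 0.5 μg/mL is ≤ 16 μg/mL ⇒ S
Penicillin 128 μg/mL: ≥ 2 μg/mL ⇒ Resistant
Ampicillin (1 μg/mL) in 0.5–1 μg/mL ⇒ Intermediate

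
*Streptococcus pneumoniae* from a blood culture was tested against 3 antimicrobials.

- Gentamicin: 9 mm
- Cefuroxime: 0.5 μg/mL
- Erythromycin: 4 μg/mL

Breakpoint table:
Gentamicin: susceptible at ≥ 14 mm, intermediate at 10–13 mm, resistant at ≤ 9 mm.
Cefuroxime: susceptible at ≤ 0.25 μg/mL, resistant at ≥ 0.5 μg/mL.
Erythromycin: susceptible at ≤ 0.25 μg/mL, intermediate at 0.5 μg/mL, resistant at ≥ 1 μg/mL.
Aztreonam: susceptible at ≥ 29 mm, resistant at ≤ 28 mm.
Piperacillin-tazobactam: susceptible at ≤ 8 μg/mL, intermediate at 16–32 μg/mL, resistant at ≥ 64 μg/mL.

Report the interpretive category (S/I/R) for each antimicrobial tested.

R, R, R

Gentamicin 9 mm: ≤ 9 mm ⇒ Resistant
Cefuroxime 0.5 μg/mL: ≥ 0.5 μg/mL ⇒ R
Erythromycin 4 μg/mL: ≥ 1 μg/mL → Resistant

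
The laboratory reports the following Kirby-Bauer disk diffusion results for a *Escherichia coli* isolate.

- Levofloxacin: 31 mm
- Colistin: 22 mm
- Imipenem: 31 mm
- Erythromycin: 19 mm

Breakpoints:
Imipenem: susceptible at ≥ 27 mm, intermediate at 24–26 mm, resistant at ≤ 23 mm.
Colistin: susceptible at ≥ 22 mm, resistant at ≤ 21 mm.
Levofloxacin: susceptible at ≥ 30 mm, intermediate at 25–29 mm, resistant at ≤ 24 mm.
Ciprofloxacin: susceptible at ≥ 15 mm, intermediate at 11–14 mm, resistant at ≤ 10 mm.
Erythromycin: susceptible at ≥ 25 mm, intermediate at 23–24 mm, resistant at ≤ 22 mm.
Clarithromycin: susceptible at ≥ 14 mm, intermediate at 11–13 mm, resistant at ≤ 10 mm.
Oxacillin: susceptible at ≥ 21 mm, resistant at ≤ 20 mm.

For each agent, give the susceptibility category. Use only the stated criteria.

Levofloxacin: 31 mm is ≥ 30 mm → S
Colistin (22 mm) ≥ 22 mm — S
Imipenem 31 mm: ≥ 27 mm — S
Erythromycin: 19 mm is ≤ 22 mm — R

S, S, S, R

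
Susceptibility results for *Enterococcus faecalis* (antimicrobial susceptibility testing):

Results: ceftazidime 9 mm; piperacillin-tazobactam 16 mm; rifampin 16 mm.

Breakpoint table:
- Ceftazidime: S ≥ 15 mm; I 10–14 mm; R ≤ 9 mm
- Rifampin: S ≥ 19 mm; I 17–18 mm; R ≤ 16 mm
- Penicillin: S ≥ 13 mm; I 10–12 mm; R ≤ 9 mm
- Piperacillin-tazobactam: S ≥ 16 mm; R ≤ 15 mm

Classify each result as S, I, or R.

Ceftazidime: 9 mm is ≤ 9 mm → R
Piperacillin-tazobactam: 16 mm is ≥ 16 mm ⇒ susceptible
Rifampin: 16 mm is ≤ 16 mm ⇒ resistant

R, S, R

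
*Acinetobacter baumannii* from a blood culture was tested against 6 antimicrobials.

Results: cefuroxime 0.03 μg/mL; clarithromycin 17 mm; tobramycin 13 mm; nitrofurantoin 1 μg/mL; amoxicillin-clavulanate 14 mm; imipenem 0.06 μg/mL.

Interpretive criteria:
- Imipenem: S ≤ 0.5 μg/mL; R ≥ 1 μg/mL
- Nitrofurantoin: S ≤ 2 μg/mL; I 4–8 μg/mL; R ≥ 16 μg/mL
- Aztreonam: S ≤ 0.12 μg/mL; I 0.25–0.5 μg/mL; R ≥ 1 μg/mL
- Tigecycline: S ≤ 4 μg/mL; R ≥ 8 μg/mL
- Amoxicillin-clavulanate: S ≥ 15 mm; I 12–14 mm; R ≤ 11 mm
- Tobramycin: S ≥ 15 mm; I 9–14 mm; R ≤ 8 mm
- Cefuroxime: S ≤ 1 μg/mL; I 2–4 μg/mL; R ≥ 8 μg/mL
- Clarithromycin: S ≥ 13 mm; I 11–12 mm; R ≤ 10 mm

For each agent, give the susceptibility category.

S, S, I, S, I, S

Cefuroxime (0.03 μg/mL) ≤ 1 μg/mL ⇒ S
Clarithromycin (17 mm) ≥ 13 mm → Susceptible
Tobramycin: 13 mm is in 9–14 mm — I
Nitrofurantoin: 1 μg/mL is ≤ 2 μg/mL — susceptible
Amoxicillin-clavulanate 14 mm: in 12–14 mm — I
Imipenem (0.06 μg/mL) ≤ 0.5 μg/mL — Susceptible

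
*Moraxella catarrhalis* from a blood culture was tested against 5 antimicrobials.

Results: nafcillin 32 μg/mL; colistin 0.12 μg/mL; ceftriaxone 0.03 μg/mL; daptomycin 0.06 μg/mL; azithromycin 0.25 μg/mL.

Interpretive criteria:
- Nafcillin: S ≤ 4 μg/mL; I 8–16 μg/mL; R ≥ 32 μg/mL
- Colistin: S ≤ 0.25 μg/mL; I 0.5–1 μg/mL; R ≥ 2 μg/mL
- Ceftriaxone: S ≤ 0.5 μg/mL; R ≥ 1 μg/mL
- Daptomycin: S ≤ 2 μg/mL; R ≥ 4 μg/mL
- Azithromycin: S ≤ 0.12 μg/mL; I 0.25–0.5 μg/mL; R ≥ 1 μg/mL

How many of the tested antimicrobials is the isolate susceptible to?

3

Nafcillin: 32 μg/mL is ≥ 32 μg/mL → resistant
Colistin (0.12 μg/mL) ≤ 0.25 μg/mL → susceptible
Ceftriaxone (0.03 μg/mL) ≤ 0.5 μg/mL ⇒ Susceptible
Daptomycin: 0.06 μg/mL is ≤ 2 μg/mL — susceptible
Azithromycin 0.25 μg/mL: in 0.25–0.5 μg/mL ⇒ intermediate
Susceptible: 3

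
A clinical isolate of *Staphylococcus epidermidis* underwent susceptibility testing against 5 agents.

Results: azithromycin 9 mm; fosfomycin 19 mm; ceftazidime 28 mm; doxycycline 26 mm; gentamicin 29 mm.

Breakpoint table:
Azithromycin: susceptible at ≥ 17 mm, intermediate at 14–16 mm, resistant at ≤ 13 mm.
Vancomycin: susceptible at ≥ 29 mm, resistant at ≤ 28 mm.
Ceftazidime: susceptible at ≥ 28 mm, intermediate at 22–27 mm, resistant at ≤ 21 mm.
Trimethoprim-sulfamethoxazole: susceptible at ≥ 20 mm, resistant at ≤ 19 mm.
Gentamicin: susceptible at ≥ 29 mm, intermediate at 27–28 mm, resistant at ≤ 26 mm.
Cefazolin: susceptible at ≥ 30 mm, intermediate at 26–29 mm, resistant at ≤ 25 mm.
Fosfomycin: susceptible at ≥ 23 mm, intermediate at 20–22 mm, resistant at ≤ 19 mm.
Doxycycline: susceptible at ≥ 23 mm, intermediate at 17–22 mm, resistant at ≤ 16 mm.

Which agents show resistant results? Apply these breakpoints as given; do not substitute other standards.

Azithromycin: 9 mm is ≤ 13 mm ⇒ R
Fosfomycin (19 mm) ≤ 19 mm ⇒ resistant
Ceftazidime 28 mm: ≥ 28 mm ⇒ Susceptible
Doxycycline (26 mm) ≥ 23 mm — S
Gentamicin (29 mm) ≥ 29 mm — Susceptible

azithromycin, fosfomycin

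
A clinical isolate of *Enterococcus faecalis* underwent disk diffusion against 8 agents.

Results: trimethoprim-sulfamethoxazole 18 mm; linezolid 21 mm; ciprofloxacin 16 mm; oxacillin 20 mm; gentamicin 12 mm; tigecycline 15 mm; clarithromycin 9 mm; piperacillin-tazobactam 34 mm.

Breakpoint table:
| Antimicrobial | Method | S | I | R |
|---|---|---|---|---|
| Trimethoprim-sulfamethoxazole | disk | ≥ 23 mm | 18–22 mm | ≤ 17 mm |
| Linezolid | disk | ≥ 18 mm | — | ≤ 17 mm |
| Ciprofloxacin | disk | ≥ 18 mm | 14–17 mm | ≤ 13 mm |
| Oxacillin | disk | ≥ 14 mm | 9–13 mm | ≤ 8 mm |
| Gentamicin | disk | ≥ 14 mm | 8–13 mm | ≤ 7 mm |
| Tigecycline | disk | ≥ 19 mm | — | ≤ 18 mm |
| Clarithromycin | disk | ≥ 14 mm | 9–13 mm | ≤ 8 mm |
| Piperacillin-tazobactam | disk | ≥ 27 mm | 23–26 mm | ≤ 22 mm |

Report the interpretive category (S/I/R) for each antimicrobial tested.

I, S, I, S, I, R, I, S

Trimethoprim-sulfamethoxazole: 18 mm is in 18–22 mm ⇒ I
Linezolid (21 mm) ≥ 18 mm ⇒ S
Ciprofloxacin (16 mm) in 14–17 mm → Intermediate
Oxacillin (20 mm) ≥ 14 mm — susceptible
Gentamicin: 12 mm is in 8–13 mm — I
Tigecycline (15 mm) ≤ 18 mm → Resistant
Clarithromycin 9 mm: in 9–13 mm → I
Piperacillin-tazobactam: 34 mm is ≥ 27 mm — susceptible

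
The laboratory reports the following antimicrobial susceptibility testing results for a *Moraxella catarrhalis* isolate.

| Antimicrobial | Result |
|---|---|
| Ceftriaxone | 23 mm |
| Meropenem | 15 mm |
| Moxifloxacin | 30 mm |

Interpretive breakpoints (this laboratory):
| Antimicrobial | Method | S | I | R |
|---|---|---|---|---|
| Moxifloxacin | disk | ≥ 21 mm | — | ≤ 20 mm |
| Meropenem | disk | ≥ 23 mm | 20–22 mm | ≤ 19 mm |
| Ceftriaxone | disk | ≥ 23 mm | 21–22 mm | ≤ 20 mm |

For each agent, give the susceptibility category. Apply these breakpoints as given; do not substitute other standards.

Ceftriaxone: 23 mm is ≥ 23 mm — susceptible
Meropenem (15 mm) ≤ 19 mm — R
Moxifloxacin: 30 mm is ≥ 21 mm — susceptible

S, R, S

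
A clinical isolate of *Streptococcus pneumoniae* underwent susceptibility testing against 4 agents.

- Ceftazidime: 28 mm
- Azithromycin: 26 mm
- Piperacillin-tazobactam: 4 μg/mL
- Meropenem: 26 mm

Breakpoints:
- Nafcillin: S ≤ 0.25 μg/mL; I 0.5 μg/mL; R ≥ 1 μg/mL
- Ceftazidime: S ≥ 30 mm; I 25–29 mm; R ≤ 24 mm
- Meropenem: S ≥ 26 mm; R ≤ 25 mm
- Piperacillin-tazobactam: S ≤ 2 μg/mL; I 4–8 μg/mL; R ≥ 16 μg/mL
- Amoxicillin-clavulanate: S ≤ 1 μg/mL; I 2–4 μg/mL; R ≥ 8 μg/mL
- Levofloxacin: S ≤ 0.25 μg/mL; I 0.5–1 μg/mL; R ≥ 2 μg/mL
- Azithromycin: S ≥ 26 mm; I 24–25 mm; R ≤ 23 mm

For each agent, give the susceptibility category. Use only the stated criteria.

Ceftazidime 28 mm: in 25–29 mm — I
Azithromycin (26 mm) ≥ 26 mm ⇒ susceptible
Piperacillin-tazobactam 4 μg/mL: in 4–8 μg/mL — Intermediate
Meropenem: 26 mm is ≥ 26 mm ⇒ susceptible

I, S, I, S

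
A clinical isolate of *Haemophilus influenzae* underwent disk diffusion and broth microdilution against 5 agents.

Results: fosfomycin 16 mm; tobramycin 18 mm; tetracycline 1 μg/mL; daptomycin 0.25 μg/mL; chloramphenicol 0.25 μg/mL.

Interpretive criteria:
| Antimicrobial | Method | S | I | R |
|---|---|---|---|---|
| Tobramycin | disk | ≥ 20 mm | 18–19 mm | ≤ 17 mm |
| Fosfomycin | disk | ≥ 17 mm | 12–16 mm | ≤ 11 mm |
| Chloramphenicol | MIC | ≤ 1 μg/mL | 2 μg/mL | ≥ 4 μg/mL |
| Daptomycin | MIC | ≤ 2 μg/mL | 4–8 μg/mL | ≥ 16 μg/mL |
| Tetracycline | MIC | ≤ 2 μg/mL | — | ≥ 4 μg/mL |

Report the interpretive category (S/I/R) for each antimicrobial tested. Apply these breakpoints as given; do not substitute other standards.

I, I, S, S, S

Fosfomycin 16 mm: in 12–16 mm — Intermediate
Tobramycin: 18 mm is in 18–19 mm → Intermediate
Tetracycline 1 μg/mL: ≤ 2 μg/mL — S
Daptomycin 0.25 μg/mL: ≤ 2 μg/mL → susceptible
Chloramphenicol 0.25 μg/mL: ≤ 1 μg/mL → susceptible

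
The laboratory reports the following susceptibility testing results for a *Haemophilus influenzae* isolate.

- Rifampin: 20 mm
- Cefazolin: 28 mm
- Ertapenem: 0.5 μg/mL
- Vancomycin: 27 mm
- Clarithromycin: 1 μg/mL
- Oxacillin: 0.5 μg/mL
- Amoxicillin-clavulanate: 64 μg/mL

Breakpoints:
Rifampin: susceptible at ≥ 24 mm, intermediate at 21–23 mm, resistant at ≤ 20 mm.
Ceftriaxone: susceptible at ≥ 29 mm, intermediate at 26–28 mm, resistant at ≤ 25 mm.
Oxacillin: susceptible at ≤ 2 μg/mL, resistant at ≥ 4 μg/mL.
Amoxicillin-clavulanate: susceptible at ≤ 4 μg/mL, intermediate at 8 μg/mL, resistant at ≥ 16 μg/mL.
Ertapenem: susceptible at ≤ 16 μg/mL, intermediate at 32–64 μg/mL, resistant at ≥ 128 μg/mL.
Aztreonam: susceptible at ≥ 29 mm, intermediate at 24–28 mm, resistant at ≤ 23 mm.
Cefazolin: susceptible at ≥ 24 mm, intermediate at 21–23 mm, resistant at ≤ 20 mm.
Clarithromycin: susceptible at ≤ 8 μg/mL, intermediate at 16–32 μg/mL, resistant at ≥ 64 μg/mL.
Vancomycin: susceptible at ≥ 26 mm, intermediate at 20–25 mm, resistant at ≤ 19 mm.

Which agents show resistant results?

Rifampin: 20 mm is ≤ 20 mm — Resistant
Cefazolin 28 mm: ≥ 24 mm ⇒ S
Ertapenem: 0.5 μg/mL is ≤ 16 μg/mL — Susceptible
Vancomycin 27 mm: ≥ 26 mm → S
Clarithromycin 1 μg/mL: ≤ 8 μg/mL — susceptible
Oxacillin: 0.5 μg/mL is ≤ 2 μg/mL → Susceptible
Amoxicillin-clavulanate 64 μg/mL: ≥ 16 μg/mL — Resistant

rifampin, amoxicillin-clavulanate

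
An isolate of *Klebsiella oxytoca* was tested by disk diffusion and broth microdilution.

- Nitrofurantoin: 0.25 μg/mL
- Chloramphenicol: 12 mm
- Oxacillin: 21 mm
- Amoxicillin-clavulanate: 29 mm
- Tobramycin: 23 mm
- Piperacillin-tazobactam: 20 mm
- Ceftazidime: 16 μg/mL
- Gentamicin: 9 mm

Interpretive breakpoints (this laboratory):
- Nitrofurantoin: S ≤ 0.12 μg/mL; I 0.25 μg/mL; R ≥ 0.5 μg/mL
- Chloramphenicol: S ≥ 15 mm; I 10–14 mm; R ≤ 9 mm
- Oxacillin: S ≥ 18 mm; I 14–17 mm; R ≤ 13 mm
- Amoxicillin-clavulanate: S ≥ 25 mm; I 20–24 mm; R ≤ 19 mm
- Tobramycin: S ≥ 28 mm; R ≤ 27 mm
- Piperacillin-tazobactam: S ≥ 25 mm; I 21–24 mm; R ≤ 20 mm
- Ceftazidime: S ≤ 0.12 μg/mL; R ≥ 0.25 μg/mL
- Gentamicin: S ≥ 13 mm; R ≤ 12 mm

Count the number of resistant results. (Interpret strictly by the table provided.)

Nitrofurantoin: 0.25 μg/mL is = 0.25 μg/mL ⇒ intermediate
Chloramphenicol (12 mm) in 10–14 mm — I
Oxacillin 21 mm: ≥ 18 mm — Susceptible
Amoxicillin-clavulanate: 29 mm is ≥ 25 mm ⇒ Susceptible
Tobramycin 23 mm: ≤ 27 mm — resistant
Piperacillin-tazobactam (20 mm) ≤ 20 mm — R
Ceftazidime 16 μg/mL: ≥ 0.25 μg/mL — R
Gentamicin: 9 mm is ≤ 12 mm — resistant
Resistant: 4

4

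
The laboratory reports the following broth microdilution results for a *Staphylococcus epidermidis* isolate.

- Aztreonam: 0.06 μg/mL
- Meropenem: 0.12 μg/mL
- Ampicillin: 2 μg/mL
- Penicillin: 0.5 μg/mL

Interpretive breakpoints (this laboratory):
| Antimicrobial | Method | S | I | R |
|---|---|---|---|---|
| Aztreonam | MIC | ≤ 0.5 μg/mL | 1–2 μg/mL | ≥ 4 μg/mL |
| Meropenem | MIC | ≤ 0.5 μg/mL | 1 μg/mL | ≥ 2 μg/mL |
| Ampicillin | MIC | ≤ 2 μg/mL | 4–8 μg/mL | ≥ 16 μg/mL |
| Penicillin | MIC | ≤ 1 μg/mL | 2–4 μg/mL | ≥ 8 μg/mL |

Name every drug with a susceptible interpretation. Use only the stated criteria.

Aztreonam: 0.06 μg/mL is ≤ 0.5 μg/mL → S
Meropenem (0.12 μg/mL) ≤ 0.5 μg/mL — Susceptible
Ampicillin (2 μg/mL) ≤ 2 μg/mL — S
Penicillin (0.5 μg/mL) ≤ 1 μg/mL — Susceptible

aztreonam, meropenem, ampicillin, penicillin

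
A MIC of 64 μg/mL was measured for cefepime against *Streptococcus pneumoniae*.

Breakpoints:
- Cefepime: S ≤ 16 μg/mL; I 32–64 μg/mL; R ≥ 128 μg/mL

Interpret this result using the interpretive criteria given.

Cefepime 64 μg/mL: in 32–64 μg/mL — I

I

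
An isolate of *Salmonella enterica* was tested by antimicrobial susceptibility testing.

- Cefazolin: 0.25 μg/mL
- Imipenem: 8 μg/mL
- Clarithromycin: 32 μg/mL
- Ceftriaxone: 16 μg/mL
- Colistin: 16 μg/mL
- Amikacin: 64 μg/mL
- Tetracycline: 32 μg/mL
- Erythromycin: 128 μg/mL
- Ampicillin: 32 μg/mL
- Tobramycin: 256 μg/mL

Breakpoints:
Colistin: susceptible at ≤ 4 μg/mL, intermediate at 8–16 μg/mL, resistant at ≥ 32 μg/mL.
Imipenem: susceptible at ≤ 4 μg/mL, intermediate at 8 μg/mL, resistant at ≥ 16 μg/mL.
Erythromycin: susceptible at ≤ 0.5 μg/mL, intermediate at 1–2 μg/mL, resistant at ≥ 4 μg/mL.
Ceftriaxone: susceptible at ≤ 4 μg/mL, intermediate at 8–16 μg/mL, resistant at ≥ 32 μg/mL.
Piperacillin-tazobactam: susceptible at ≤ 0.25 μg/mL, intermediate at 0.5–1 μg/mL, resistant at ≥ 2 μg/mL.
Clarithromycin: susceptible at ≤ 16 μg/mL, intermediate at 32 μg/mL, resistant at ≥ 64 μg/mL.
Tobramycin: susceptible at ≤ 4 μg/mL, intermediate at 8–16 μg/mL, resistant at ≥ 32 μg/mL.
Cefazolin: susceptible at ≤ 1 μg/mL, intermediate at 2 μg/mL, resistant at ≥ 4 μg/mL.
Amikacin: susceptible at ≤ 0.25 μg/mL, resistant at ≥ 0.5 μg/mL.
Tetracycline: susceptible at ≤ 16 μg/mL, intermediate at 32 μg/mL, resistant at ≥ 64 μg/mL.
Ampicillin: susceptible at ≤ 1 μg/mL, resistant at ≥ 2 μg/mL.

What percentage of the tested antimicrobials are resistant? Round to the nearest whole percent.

Cefazolin: 0.25 μg/mL is ≤ 1 μg/mL ⇒ Susceptible
Imipenem: 8 μg/mL is = 8 μg/mL → intermediate
Clarithromycin: 32 μg/mL is = 32 μg/mL ⇒ I
Ceftriaxone: 16 μg/mL is in 8–16 μg/mL ⇒ I
Colistin (16 μg/mL) in 8–16 μg/mL — intermediate
Amikacin 64 μg/mL: ≥ 0.5 μg/mL ⇒ resistant
Tetracycline: 32 μg/mL is = 32 μg/mL — intermediate
Erythromycin: 128 μg/mL is ≥ 4 μg/mL ⇒ resistant
Ampicillin 32 μg/mL: ≥ 2 μg/mL ⇒ resistant
Tobramycin (256 μg/mL) ≥ 32 μg/mL — resistant
Resistant: 4/10

40%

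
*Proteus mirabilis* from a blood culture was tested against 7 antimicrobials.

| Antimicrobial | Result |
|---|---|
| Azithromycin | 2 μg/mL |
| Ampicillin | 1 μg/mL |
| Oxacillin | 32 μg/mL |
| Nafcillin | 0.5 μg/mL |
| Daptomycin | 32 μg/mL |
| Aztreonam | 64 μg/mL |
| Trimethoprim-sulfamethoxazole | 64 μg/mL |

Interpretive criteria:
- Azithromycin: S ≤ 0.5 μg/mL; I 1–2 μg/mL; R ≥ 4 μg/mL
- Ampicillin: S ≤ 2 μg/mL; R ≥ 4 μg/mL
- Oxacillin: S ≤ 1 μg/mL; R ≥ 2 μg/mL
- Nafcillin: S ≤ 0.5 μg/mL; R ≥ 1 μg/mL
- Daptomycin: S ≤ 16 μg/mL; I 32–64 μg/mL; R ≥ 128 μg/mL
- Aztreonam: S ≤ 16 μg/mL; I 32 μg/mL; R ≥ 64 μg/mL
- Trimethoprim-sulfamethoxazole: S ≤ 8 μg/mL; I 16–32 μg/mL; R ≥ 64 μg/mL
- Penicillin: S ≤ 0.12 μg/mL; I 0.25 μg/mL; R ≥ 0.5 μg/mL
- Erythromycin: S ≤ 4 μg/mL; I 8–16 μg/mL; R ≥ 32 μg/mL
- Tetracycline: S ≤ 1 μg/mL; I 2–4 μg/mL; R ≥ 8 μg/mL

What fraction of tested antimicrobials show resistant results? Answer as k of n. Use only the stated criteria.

Azithromycin: 2 μg/mL is in 1–2 μg/mL ⇒ intermediate
Ampicillin: 1 μg/mL is ≤ 2 μg/mL → susceptible
Oxacillin 32 μg/mL: ≥ 2 μg/mL ⇒ resistant
Nafcillin: 0.5 μg/mL is ≤ 0.5 μg/mL → susceptible
Daptomycin 32 μg/mL: in 32–64 μg/mL — Intermediate
Aztreonam: 64 μg/mL is ≥ 64 μg/mL → resistant
Trimethoprim-sulfamethoxazole 64 μg/mL: ≥ 64 μg/mL — Resistant
Resistant: 3/7

3 of 7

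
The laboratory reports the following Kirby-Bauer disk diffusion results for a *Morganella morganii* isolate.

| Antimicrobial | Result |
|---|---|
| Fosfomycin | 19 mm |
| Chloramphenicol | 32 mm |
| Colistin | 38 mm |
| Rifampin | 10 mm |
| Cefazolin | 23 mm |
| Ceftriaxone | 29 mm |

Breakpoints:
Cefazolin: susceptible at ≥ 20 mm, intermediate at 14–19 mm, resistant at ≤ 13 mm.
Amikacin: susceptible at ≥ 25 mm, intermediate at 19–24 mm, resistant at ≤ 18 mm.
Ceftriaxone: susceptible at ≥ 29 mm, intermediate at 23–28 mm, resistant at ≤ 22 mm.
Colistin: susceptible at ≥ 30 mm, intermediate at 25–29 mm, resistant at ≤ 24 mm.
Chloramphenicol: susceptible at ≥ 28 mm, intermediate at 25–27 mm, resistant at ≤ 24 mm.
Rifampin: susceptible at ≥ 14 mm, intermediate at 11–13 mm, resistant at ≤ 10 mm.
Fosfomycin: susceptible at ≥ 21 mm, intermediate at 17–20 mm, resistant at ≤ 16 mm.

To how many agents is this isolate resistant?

Fosfomycin: 19 mm is in 17–20 mm ⇒ Intermediate
Chloramphenicol 32 mm: ≥ 28 mm ⇒ S
Colistin (38 mm) ≥ 30 mm ⇒ Susceptible
Rifampin 10 mm: ≤ 10 mm → R
Cefazolin 23 mm: ≥ 20 mm → S
Ceftriaxone: 29 mm is ≥ 29 mm — Susceptible
Resistant: 1

1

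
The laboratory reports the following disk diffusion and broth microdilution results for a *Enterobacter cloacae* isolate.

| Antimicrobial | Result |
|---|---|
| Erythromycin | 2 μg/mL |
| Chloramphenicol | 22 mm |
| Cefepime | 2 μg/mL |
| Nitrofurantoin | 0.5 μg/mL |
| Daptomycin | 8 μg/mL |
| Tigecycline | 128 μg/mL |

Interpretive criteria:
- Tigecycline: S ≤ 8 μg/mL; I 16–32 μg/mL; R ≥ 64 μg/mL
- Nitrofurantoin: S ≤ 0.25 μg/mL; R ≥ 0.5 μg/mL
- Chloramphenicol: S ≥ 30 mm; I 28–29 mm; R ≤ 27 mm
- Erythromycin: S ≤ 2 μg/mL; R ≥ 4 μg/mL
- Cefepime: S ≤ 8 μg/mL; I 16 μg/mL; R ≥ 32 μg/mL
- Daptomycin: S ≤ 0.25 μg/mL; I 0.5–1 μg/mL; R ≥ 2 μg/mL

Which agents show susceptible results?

erythromycin, cefepime

Erythromycin (2 μg/mL) ≤ 2 μg/mL → Susceptible
Chloramphenicol: 22 mm is ≤ 27 mm — R
Cefepime 2 μg/mL: ≤ 8 μg/mL → susceptible
Nitrofurantoin: 0.5 μg/mL is ≥ 0.5 μg/mL — R
Daptomycin: 8 μg/mL is ≥ 2 μg/mL → Resistant
Tigecycline: 128 μg/mL is ≥ 64 μg/mL ⇒ Resistant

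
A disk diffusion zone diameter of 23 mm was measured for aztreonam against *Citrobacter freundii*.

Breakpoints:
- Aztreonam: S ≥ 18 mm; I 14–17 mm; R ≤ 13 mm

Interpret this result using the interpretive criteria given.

Aztreonam (23 mm) ≥ 18 mm — S

S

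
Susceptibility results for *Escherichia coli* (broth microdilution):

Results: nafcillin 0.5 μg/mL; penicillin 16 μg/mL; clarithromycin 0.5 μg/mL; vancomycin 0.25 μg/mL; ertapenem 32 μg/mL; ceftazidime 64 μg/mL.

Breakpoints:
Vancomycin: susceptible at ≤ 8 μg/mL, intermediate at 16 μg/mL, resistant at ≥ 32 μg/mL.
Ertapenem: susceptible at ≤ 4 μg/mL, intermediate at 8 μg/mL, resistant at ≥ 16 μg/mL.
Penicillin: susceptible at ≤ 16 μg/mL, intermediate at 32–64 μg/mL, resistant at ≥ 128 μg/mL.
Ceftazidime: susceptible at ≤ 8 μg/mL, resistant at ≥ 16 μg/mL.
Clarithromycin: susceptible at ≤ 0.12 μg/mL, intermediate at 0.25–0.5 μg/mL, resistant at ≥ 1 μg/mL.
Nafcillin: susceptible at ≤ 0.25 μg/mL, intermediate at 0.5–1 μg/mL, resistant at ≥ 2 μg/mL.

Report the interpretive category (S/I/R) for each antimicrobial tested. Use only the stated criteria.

I, S, I, S, R, R

Nafcillin: 0.5 μg/mL is in 0.5–1 μg/mL ⇒ Intermediate
Penicillin 16 μg/mL: ≤ 16 μg/mL ⇒ susceptible
Clarithromycin 0.5 μg/mL: in 0.25–0.5 μg/mL → I
Vancomycin 0.25 μg/mL: ≤ 8 μg/mL ⇒ Susceptible
Ertapenem (32 μg/mL) ≥ 16 μg/mL → resistant
Ceftazidime: 64 μg/mL is ≥ 16 μg/mL — resistant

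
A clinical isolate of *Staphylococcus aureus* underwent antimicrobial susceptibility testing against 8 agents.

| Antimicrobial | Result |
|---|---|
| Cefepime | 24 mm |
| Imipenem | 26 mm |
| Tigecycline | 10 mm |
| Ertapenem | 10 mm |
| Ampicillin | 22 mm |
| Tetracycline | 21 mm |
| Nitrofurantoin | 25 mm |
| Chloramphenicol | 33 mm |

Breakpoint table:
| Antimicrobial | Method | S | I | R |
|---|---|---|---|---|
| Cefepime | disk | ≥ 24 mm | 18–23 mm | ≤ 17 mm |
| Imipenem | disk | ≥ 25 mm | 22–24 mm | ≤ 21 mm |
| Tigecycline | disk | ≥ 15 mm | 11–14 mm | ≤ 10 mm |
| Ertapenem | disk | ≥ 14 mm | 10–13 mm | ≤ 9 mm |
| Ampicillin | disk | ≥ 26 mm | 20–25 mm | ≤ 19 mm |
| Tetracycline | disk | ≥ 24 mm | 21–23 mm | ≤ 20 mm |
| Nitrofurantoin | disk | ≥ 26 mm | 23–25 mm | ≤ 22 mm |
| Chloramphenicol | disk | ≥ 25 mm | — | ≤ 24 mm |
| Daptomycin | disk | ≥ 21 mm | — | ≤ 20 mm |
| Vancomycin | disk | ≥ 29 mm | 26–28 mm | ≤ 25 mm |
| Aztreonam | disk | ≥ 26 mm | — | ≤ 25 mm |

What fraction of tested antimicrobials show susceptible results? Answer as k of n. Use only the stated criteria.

3 of 8

Cefepime: 24 mm is ≥ 24 mm — Susceptible
Imipenem 26 mm: ≥ 25 mm → Susceptible
Tigecycline 10 mm: ≤ 10 mm → resistant
Ertapenem: 10 mm is in 10–13 mm ⇒ intermediate
Ampicillin 22 mm: in 20–25 mm → Intermediate
Tetracycline 21 mm: in 21–23 mm → I
Nitrofurantoin (25 mm) in 23–25 mm — I
Chloramphenicol 33 mm: ≥ 25 mm ⇒ Susceptible
Susceptible: 3/8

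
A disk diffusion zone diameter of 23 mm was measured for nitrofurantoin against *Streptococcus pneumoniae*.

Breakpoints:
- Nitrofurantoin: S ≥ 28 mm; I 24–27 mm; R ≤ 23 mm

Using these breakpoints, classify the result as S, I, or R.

R

Nitrofurantoin 23 mm: ≤ 23 mm ⇒ Resistant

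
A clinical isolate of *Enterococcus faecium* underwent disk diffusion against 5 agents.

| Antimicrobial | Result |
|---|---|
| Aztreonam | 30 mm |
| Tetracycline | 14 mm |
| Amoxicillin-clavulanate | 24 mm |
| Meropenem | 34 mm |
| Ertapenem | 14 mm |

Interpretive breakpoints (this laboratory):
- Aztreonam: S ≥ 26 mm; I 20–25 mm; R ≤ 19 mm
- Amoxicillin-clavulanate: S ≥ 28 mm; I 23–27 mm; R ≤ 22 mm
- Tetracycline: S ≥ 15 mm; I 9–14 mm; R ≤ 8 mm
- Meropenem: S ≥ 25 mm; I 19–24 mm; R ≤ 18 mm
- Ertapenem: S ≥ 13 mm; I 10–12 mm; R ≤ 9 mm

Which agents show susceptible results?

aztreonam, meropenem, ertapenem

Aztreonam: 30 mm is ≥ 26 mm — susceptible
Tetracycline: 14 mm is in 9–14 mm ⇒ Intermediate
Amoxicillin-clavulanate: 24 mm is in 23–27 mm — I
Meropenem: 34 mm is ≥ 25 mm — S
Ertapenem 14 mm: ≥ 13 mm — susceptible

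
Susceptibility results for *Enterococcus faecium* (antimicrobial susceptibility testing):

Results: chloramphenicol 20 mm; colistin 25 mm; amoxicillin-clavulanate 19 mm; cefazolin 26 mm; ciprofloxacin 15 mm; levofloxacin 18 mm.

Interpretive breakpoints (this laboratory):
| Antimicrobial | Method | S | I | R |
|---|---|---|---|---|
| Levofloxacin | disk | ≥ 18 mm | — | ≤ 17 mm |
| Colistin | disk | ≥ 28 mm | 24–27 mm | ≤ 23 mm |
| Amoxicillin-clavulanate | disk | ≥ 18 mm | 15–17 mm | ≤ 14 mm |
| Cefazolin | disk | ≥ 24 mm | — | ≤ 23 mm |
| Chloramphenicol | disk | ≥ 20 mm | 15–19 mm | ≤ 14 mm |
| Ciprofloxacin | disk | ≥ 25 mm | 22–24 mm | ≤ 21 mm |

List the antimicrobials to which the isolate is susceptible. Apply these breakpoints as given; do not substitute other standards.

Chloramphenicol (20 mm) ≥ 20 mm → Susceptible
Colistin (25 mm) in 24–27 mm → Intermediate
Amoxicillin-clavulanate 19 mm: ≥ 18 mm → Susceptible
Cefazolin (26 mm) ≥ 24 mm ⇒ Susceptible
Ciprofloxacin 15 mm: ≤ 21 mm → resistant
Levofloxacin: 18 mm is ≥ 18 mm → S

chloramphenicol, amoxicillin-clavulanate, cefazolin, levofloxacin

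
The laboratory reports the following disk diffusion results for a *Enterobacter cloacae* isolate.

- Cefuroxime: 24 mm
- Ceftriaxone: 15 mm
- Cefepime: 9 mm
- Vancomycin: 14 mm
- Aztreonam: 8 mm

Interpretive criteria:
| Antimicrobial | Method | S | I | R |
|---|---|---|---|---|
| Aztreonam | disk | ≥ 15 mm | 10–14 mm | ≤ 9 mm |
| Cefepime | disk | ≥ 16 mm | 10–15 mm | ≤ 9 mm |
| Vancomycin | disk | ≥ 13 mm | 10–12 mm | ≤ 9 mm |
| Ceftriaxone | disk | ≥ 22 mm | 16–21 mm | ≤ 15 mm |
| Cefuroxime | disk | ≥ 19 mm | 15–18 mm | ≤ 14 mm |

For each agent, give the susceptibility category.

S, R, R, S, R

Cefuroxime 24 mm: ≥ 19 mm ⇒ Susceptible
Ceftriaxone: 15 mm is ≤ 15 mm → Resistant
Cefepime: 9 mm is ≤ 9 mm — R
Vancomycin: 14 mm is ≥ 13 mm ⇒ Susceptible
Aztreonam: 8 mm is ≤ 9 mm — resistant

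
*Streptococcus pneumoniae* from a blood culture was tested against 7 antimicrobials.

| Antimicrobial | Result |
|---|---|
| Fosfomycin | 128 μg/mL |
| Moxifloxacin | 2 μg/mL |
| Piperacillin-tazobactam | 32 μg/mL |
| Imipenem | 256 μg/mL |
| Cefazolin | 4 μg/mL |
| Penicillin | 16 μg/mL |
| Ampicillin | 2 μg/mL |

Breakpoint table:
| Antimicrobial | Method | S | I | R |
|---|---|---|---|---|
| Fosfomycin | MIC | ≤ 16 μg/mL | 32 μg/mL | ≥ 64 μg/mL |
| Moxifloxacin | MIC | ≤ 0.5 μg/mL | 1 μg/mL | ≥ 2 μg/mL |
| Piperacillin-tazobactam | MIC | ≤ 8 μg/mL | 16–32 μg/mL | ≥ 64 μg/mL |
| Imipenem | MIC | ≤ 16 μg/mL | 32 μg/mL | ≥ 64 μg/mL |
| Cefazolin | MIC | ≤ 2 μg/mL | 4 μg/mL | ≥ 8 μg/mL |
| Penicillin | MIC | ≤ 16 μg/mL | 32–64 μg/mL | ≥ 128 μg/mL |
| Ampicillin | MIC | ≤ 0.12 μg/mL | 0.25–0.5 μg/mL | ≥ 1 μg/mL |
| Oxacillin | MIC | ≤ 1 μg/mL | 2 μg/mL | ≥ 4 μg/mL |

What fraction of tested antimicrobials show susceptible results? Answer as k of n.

Fosfomycin (128 μg/mL) ≥ 64 μg/mL — R
Moxifloxacin (2 μg/mL) ≥ 2 μg/mL → resistant
Piperacillin-tazobactam: 32 μg/mL is in 16–32 μg/mL ⇒ Intermediate
Imipenem 256 μg/mL: ≥ 64 μg/mL ⇒ Resistant
Cefazolin (4 μg/mL) = 4 μg/mL → Intermediate
Penicillin: 16 μg/mL is ≤ 16 μg/mL ⇒ susceptible
Ampicillin: 2 μg/mL is ≥ 1 μg/mL ⇒ resistant
Susceptible: 1/7

1 of 7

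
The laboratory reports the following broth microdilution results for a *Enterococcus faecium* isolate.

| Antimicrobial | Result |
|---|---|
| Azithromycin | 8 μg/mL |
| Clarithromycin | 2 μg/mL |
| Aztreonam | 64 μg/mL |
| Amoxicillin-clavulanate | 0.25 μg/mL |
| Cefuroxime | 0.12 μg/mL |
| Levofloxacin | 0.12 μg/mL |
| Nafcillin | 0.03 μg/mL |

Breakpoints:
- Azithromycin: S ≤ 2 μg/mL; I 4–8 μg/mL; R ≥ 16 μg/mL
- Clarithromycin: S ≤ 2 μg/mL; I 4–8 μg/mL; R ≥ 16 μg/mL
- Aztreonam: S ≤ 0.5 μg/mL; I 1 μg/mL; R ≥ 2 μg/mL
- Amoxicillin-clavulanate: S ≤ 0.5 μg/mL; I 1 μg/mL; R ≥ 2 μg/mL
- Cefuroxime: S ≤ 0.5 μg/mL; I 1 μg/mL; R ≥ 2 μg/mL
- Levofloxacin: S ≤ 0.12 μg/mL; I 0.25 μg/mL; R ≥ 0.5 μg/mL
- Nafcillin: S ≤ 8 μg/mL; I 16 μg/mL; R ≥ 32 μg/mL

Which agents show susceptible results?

Azithromycin 8 μg/mL: in 4–8 μg/mL ⇒ intermediate
Clarithromycin (2 μg/mL) ≤ 2 μg/mL — susceptible
Aztreonam: 64 μg/mL is ≥ 2 μg/mL → resistant
Amoxicillin-clavulanate (0.25 μg/mL) ≤ 0.5 μg/mL → Susceptible
Cefuroxime (0.12 μg/mL) ≤ 0.5 μg/mL ⇒ susceptible
Levofloxacin 0.12 μg/mL: ≤ 0.12 μg/mL → Susceptible
Nafcillin (0.03 μg/mL) ≤ 8 μg/mL → Susceptible

clarithromycin, amoxicillin-clavulanate, cefuroxime, levofloxacin, nafcillin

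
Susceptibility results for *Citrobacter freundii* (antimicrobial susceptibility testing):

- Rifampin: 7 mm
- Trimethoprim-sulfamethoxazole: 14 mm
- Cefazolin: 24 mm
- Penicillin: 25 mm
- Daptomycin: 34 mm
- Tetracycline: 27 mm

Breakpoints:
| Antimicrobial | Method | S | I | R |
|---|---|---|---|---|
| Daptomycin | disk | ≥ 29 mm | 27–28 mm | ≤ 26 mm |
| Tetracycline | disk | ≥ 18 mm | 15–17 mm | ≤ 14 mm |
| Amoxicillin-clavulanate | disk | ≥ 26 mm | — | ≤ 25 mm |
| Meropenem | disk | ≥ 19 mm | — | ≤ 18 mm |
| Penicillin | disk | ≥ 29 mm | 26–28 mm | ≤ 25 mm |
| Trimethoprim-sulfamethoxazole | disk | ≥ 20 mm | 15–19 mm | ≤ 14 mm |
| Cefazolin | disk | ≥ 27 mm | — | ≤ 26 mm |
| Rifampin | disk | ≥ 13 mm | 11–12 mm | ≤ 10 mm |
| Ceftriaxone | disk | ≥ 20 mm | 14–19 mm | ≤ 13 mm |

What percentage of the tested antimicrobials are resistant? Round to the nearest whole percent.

67%

Rifampin: 7 mm is ≤ 10 mm — R
Trimethoprim-sulfamethoxazole (14 mm) ≤ 14 mm — resistant
Cefazolin (24 mm) ≤ 26 mm — R
Penicillin 25 mm: ≤ 25 mm — Resistant
Daptomycin: 34 mm is ≥ 29 mm ⇒ susceptible
Tetracycline (27 mm) ≥ 18 mm — S
Resistant: 4/6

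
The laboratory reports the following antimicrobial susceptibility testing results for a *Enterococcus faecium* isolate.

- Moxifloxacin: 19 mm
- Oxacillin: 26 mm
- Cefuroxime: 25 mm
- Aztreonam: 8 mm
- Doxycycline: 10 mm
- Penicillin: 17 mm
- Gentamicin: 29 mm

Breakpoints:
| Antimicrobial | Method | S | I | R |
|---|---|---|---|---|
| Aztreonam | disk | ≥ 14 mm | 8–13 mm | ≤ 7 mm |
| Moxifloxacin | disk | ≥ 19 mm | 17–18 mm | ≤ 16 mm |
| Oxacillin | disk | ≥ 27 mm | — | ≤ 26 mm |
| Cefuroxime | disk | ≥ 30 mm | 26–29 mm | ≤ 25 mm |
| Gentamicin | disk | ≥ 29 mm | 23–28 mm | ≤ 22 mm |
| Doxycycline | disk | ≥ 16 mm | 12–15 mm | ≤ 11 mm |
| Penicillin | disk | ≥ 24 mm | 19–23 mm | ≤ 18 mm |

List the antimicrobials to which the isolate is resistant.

Moxifloxacin 19 mm: ≥ 19 mm → susceptible
Oxacillin 26 mm: ≤ 26 mm — R
Cefuroxime 25 mm: ≤ 25 mm ⇒ resistant
Aztreonam (8 mm) in 8–13 mm ⇒ Intermediate
Doxycycline (10 mm) ≤ 11 mm → resistant
Penicillin 17 mm: ≤ 18 mm ⇒ R
Gentamicin 29 mm: ≥ 29 mm — Susceptible

oxacillin, cefuroxime, doxycycline, penicillin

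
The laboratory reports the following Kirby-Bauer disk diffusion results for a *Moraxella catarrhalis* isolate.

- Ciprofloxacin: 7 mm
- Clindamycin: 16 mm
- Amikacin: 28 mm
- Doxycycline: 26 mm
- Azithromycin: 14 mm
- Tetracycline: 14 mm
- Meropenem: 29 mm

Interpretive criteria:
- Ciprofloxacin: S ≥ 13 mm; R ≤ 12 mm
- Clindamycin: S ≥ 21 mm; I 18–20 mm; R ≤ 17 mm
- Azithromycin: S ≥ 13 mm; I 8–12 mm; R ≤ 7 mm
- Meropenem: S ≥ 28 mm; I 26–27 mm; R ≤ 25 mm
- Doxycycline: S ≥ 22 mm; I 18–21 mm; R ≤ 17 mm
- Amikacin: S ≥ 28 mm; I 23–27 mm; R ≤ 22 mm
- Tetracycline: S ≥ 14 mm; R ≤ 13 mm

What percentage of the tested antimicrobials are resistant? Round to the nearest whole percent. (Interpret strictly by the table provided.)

29%

Ciprofloxacin 7 mm: ≤ 12 mm → R
Clindamycin 16 mm: ≤ 17 mm → Resistant
Amikacin 28 mm: ≥ 28 mm → susceptible
Doxycycline 26 mm: ≥ 22 mm — S
Azithromycin (14 mm) ≥ 13 mm ⇒ Susceptible
Tetracycline: 14 mm is ≥ 14 mm — Susceptible
Meropenem 29 mm: ≥ 28 mm ⇒ susceptible
Resistant: 2/7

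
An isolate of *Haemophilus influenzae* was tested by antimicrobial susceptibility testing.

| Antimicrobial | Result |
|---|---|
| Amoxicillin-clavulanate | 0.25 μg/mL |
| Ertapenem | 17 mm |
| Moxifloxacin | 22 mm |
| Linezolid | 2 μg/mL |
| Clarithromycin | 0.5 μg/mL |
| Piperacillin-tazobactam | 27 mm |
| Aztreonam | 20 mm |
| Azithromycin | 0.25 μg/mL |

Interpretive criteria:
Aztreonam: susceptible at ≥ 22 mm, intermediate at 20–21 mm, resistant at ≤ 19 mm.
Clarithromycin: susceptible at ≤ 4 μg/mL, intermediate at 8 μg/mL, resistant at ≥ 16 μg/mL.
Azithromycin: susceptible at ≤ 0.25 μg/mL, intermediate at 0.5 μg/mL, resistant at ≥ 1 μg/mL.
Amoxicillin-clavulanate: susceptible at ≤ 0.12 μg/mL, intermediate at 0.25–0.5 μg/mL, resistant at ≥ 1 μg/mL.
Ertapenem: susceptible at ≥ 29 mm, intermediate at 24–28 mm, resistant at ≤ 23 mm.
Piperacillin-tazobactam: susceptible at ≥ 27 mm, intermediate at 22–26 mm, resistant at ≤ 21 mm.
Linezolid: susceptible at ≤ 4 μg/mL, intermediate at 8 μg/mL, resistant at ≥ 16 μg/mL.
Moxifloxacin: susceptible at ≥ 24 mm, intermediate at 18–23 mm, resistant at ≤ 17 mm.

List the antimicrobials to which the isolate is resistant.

ertapenem

Amoxicillin-clavulanate (0.25 μg/mL) in 0.25–0.5 μg/mL — Intermediate
Ertapenem 17 mm: ≤ 23 mm ⇒ Resistant
Moxifloxacin 22 mm: in 18–23 mm → I
Linezolid: 2 μg/mL is ≤ 4 μg/mL — Susceptible
Clarithromycin: 0.5 μg/mL is ≤ 4 μg/mL ⇒ Susceptible
Piperacillin-tazobactam (27 mm) ≥ 27 mm — S
Aztreonam: 20 mm is in 20–21 mm → I
Azithromycin 0.25 μg/mL: ≤ 0.25 μg/mL → S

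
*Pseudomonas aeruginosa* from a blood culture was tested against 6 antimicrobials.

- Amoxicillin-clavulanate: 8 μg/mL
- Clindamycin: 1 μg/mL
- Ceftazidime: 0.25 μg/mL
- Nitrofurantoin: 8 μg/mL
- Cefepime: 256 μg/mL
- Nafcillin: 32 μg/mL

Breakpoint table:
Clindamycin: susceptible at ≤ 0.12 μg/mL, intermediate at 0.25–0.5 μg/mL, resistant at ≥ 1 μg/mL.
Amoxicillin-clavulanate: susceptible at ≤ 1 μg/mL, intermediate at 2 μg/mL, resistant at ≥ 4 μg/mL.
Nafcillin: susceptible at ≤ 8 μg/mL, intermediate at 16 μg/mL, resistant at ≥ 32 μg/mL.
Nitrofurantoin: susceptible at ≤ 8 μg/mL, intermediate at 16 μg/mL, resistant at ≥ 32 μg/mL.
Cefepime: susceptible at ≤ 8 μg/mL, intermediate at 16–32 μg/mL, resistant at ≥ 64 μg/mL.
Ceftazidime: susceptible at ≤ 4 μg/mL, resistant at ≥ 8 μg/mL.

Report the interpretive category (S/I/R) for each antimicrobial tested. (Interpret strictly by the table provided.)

Amoxicillin-clavulanate 8 μg/mL: ≥ 4 μg/mL — resistant
Clindamycin (1 μg/mL) ≥ 1 μg/mL ⇒ Resistant
Ceftazidime: 0.25 μg/mL is ≤ 4 μg/mL ⇒ Susceptible
Nitrofurantoin: 8 μg/mL is ≤ 8 μg/mL → Susceptible
Cefepime (256 μg/mL) ≥ 64 μg/mL — Resistant
Nafcillin (32 μg/mL) ≥ 32 μg/mL ⇒ resistant

R, R, S, S, R, R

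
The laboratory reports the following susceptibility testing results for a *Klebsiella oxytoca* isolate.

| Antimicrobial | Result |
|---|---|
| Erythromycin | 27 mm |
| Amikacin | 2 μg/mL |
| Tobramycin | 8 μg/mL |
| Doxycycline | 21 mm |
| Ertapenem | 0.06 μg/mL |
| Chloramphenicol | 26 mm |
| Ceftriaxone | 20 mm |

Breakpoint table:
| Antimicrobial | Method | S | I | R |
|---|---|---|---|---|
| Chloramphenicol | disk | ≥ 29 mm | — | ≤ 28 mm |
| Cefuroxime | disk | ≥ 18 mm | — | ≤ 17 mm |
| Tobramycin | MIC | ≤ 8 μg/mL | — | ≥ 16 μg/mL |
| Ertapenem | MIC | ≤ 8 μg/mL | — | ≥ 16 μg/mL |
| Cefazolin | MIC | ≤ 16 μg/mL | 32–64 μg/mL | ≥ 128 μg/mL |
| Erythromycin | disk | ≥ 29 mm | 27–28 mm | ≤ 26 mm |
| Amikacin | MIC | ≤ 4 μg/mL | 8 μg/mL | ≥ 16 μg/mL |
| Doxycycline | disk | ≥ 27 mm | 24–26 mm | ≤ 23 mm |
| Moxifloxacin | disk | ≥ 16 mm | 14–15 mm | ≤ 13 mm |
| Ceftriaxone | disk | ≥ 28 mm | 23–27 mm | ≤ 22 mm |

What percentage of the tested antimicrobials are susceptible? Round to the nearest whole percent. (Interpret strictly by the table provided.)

Erythromycin 27 mm: in 27–28 mm — intermediate
Amikacin 2 μg/mL: ≤ 4 μg/mL → Susceptible
Tobramycin: 8 μg/mL is ≤ 8 μg/mL — S
Doxycycline 21 mm: ≤ 23 mm → resistant
Ertapenem (0.06 μg/mL) ≤ 8 μg/mL ⇒ susceptible
Chloramphenicol 26 mm: ≤ 28 mm ⇒ resistant
Ceftriaxone (20 mm) ≤ 22 mm → Resistant
Susceptible: 3/7

43%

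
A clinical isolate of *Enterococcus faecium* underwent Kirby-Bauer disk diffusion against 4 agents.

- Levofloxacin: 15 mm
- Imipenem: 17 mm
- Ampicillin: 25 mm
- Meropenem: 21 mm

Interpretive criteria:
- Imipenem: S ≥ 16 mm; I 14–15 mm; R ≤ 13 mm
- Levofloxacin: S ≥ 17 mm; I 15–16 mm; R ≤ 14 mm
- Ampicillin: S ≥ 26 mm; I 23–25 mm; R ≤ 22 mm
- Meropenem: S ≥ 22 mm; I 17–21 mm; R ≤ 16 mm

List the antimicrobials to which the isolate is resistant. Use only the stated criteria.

Levofloxacin (15 mm) in 15–16 mm ⇒ intermediate
Imipenem: 17 mm is ≥ 16 mm — Susceptible
Ampicillin: 25 mm is in 23–25 mm ⇒ intermediate
Meropenem 21 mm: in 17–21 mm ⇒ Intermediate

none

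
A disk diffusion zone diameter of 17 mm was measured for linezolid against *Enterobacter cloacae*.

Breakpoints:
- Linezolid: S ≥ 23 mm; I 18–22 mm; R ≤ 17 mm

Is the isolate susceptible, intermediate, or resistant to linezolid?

R

Linezolid: 17 mm is ≤ 17 mm — R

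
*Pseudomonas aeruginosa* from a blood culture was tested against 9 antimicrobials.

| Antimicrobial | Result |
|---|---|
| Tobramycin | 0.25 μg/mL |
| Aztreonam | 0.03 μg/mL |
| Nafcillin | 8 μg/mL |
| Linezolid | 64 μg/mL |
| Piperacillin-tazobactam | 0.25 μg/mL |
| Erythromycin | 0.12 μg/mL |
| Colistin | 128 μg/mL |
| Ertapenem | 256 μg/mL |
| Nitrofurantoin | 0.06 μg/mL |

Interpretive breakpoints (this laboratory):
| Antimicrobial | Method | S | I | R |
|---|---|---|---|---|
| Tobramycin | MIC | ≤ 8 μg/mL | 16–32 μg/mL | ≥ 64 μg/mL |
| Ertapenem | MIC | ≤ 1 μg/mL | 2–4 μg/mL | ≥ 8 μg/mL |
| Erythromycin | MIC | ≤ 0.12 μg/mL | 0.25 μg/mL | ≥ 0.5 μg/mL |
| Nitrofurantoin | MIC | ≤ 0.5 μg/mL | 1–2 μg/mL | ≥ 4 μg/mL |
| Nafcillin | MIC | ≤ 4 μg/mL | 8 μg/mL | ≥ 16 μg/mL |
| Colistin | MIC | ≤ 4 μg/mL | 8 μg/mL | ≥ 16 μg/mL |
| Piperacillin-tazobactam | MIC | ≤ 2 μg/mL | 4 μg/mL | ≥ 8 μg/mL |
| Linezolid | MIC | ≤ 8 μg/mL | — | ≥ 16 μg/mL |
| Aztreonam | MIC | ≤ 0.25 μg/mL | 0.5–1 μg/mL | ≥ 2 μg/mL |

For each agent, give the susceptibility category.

Tobramycin 0.25 μg/mL: ≤ 8 μg/mL — Susceptible
Aztreonam (0.03 μg/mL) ≤ 0.25 μg/mL — susceptible
Nafcillin: 8 μg/mL is = 8 μg/mL → intermediate
Linezolid: 64 μg/mL is ≥ 16 μg/mL — resistant
Piperacillin-tazobactam (0.25 μg/mL) ≤ 2 μg/mL — Susceptible
Erythromycin 0.12 μg/mL: ≤ 0.12 μg/mL → susceptible
Colistin: 128 μg/mL is ≥ 16 μg/mL → Resistant
Ertapenem (256 μg/mL) ≥ 8 μg/mL — resistant
Nitrofurantoin 0.06 μg/mL: ≤ 0.5 μg/mL → Susceptible

S, S, I, R, S, S, R, R, S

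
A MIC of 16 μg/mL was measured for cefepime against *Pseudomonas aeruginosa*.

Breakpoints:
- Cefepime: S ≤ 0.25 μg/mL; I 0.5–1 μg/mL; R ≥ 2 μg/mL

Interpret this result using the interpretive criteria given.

Resistant

Cefepime: 16 μg/mL is ≥ 2 μg/mL → resistant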